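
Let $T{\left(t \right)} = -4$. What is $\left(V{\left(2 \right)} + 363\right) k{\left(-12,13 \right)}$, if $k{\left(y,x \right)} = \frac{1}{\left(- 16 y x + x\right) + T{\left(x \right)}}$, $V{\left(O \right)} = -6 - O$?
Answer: $\frac{71}{501} \approx 0.14172$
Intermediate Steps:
$k{\left(y,x \right)} = \frac{1}{-4 + x - 16 x y}$ ($k{\left(y,x \right)} = \frac{1}{\left(- 16 y x + x\right) - 4} = \frac{1}{\left(- 16 x y + x\right) - 4} = \frac{1}{\left(x - 16 x y\right) - 4} = \frac{1}{-4 + x - 16 x y}$)
$\left(V{\left(2 \right)} + 363\right) k{\left(-12,13 \right)} = \left(\left(-6 - 2\right) + 363\right) \left(- \frac{1}{4 - 13 + 16 \cdot 13 \left(-12\right)}\right) = \left(\left(-6 - 2\right) + 363\right) \left(- \frac{1}{4 - 13 - 2496}\right) = \left(-8 + 363\right) \left(- \frac{1}{-2505}\right) = 355 \left(\left(-1\right) \left(- \frac{1}{2505}\right)\right) = 355 \cdot \frac{1}{2505} = \frac{71}{501}$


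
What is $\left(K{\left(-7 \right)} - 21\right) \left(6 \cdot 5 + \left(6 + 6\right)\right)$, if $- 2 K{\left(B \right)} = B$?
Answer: $-735$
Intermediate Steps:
$K{\left(B \right)} = - \frac{B}{2}$
$\left(K{\left(-7 \right)} - 21\right) \left(6 \cdot 5 + \left(6 + 6\right)\right) = \left(\left(- \frac{1}{2}\right) \left(-7\right) - 21\right) \left(6 \cdot 5 + \left(6 + 6\right)\right) = \left(\frac{7}{2} - 21\right) \left(30 + 12\right) = \left(- \frac{35}{2}\right) 42 = -735$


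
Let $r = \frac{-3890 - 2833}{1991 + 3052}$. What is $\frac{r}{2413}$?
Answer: $- \frac{2241}{4056253} \approx -0.00055248$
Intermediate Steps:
$r = - \frac{2241}{1681}$ ($r = - \frac{6723}{5043} = \left(-6723\right) \frac{1}{5043} = - \frac{2241}{1681} \approx -1.3331$)
$\frac{r}{2413} = - \frac{2241}{1681 \cdot 2413} = \left(- \frac{2241}{1681}\right) \frac{1}{2413} = - \frac{2241}{4056253}$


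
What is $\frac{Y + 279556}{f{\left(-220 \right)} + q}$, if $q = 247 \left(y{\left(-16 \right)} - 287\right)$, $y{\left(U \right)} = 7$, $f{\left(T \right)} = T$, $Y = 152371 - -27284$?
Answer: $- \frac{459211}{69380} \approx -6.6188$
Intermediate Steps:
$Y = 179655$ ($Y = 152371 + 27284 = 179655$)
$q = -69160$ ($q = 247 \left(7 - 287\right) = 247 \left(-280\right) = -69160$)
$\frac{Y + 279556}{f{\left(-220 \right)} + q} = \frac{179655 + 279556}{-220 - 69160} = \frac{459211}{-69380} = 459211 \left(- \frac{1}{69380}\right) = - \frac{459211}{69380}$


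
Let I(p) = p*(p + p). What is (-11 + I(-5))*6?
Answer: 234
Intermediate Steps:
I(p) = 2*p**2 (I(p) = p*(2*p) = 2*p**2)
(-11 + I(-5))*6 = (-11 + 2*(-5)**2)*6 = (-11 + 2*25)*6 = (-11 + 50)*6 = 39*6 = 234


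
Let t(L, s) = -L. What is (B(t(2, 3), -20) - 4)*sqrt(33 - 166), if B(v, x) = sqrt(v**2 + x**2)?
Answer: 2*I*sqrt(133)*(-2 + sqrt(101)) ≈ 185.67*I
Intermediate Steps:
(B(t(2, 3), -20) - 4)*sqrt(33 - 166) = (sqrt((-1*2)**2 + (-20)**2) - 4)*sqrt(33 - 166) = (sqrt((-2)**2 + 400) - 4)*sqrt(-133) = (sqrt(4 + 400) - 4)*(I*sqrt(133)) = (sqrt(404) - 4)*(I*sqrt(133)) = (2*sqrt(101) - 4)*(I*sqrt(133)) = (-4 + 2*sqrt(101))*(I*sqrt(133)) = I*sqrt(133)*(-4 + 2*sqrt(101))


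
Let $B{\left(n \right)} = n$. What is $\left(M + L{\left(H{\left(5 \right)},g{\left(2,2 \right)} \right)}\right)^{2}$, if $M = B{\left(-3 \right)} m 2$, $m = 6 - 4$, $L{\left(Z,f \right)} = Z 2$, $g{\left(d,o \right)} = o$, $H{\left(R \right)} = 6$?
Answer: $0$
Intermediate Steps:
$L{\left(Z,f \right)} = 2 Z$
$m = 2$
$M = -12$ ($M = \left(-3\right) 2 \cdot 2 = \left(-6\right) 2 = -12$)
$\left(M + L{\left(H{\left(5 \right)},g{\left(2,2 \right)} \right)}\right)^{2} = \left(-12 + 2 \cdot 6\right)^{2} = \left(-12 + 12\right)^{2} = 0^{2} = 0$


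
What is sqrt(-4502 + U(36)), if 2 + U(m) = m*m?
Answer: 2*I*sqrt(802) ≈ 56.639*I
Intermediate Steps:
U(m) = -2 + m**2 (U(m) = -2 + m*m = -2 + m**2)
sqrt(-4502 + U(36)) = sqrt(-4502 + (-2 + 36**2)) = sqrt(-4502 + (-2 + 1296)) = sqrt(-4502 + 1294) = sqrt(-3208) = 2*I*sqrt(802)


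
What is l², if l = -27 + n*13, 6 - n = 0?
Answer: 2601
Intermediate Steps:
n = 6 (n = 6 - 1*0 = 6 + 0 = 6)
l = 51 (l = -27 + 6*13 = -27 + 78 = 51)
l² = 51² = 2601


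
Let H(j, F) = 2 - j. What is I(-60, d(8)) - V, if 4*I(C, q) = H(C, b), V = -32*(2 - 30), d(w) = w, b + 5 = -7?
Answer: -1761/2 ≈ -880.50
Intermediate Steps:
b = -12 (b = -5 - 7 = -12)
V = 896 (V = -32*(-28) = 896)
I(C, q) = 1/2 - C/4 (I(C, q) = (2 - C)/4 = 1/2 - C/4)
I(-60, d(8)) - V = (1/2 - 1/4*(-60)) - 1*896 = (1/2 + 15) - 896 = 31/2 - 896 = -1761/2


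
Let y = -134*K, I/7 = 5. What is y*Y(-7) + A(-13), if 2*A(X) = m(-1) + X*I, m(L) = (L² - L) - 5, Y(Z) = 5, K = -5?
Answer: 3121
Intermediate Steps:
I = 35 (I = 7*5 = 35)
y = 670 (y = -134*(-5) = 670)
m(L) = -5 + L² - L
A(X) = -3/2 + 35*X/2 (A(X) = ((-5 + (-1)² - 1*(-1)) + X*35)/2 = ((-5 + 1 + 1) + 35*X)/2 = (-3 + 35*X)/2 = -3/2 + 35*X/2)
y*Y(-7) + A(-13) = 670*5 + (-3/2 + (35/2)*(-13)) = 3350 + (-3/2 - 455/2) = 3350 - 229 = 3121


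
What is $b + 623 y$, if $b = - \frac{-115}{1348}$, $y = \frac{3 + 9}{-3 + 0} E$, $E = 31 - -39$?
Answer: $- \frac{235145005}{1348} \approx -1.7444 \cdot 10^{5}$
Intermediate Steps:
$E = 70$ ($E = 31 + 39 = 70$)
$y = -280$ ($y = \frac{3 + 9}{-3 + 0} \cdot 70 = \frac{12}{-3} \cdot 70 = 12 \left(- \frac{1}{3}\right) 70 = \left(-4\right) 70 = -280$)
$b = \frac{115}{1348}$ ($b = - \frac{-115}{1348} = \left(-1\right) \left(- \frac{115}{1348}\right) = \frac{115}{1348} \approx 0.085312$)
$b + 623 y = \frac{115}{1348} + 623 \left(-280\right) = \frac{115}{1348} - 174440 = - \frac{235145005}{1348}$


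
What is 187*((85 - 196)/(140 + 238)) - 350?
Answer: -51019/126 ≈ -404.91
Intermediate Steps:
187*((85 - 196)/(140 + 238)) - 350 = 187*(-111/378) - 350 = 187*(-111*1/378) - 350 = 187*(-37/126) - 350 = -6919/126 - 350 = -51019/126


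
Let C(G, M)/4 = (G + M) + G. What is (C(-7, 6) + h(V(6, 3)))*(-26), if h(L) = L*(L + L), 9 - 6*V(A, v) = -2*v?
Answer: 507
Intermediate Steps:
V(A, v) = 3/2 + v/3 (V(A, v) = 3/2 - (-1)*v/3 = 3/2 + v/3)
h(L) = 2*L**2 (h(L) = L*(2*L) = 2*L**2)
C(G, M) = 4*M + 8*G (C(G, M) = 4*((G + M) + G) = 4*(M + 2*G) = 4*M + 8*G)
(C(-7, 6) + h(V(6, 3)))*(-26) = ((4*6 + 8*(-7)) + 2*(3/2 + (1/3)*3)**2)*(-26) = ((24 - 56) + 2*(3/2 + 1)**2)*(-26) = (-32 + 2*(5/2)**2)*(-26) = (-32 + 2*(25/4))*(-26) = (-32 + 25/2)*(-26) = -39/2*(-26) = 507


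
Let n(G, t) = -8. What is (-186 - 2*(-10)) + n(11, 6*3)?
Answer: -174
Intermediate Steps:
(-186 - 2*(-10)) + n(11, 6*3) = (-186 - 2*(-10)) - 8 = (-186 + 20) - 8 = -166 - 8 = -174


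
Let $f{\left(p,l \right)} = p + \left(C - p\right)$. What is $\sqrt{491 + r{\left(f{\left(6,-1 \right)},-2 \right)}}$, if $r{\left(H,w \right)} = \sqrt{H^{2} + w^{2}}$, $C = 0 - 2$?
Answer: $\sqrt{491 + 2 \sqrt{2}} \approx 22.222$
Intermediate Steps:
$C = -2$
$f{\left(p,l \right)} = -2$ ($f{\left(p,l \right)} = p - \left(2 + p\right) = -2$)
$\sqrt{491 + r{\left(f{\left(6,-1 \right)},-2 \right)}} = \sqrt{491 + \sqrt{\left(-2\right)^{2} + \left(-2\right)^{2}}} = \sqrt{491 + \sqrt{4 + 4}} = \sqrt{491 + \sqrt{8}} = \sqrt{491 + 2 \sqrt{2}}$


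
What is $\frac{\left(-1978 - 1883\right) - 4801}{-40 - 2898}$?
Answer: $\frac{4331}{1469} \approx 2.9483$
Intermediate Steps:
$\frac{\left(-1978 - 1883\right) - 4801}{-40 - 2898} = \frac{\left(-1978 - 1883\right) - 4801}{-2938} = \left(-3861 - 4801\right) \left(- \frac{1}{2938}\right) = \left(-8662\right) \left(- \frac{1}{2938}\right) = \frac{4331}{1469}$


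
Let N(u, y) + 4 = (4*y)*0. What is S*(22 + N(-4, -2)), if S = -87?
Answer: -1566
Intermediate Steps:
N(u, y) = -4 (N(u, y) = -4 + (4*y)*0 = -4 + 0 = -4)
S*(22 + N(-4, -2)) = -87*(22 - 4) = -87*18 = -1566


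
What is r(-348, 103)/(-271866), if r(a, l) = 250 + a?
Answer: 7/19419 ≈ 0.00036047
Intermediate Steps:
r(-348, 103)/(-271866) = (250 - 348)/(-271866) = -98*(-1/271866) = 7/19419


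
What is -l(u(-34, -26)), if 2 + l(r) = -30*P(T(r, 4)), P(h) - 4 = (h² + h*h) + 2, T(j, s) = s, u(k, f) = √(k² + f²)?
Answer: 1142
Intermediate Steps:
u(k, f) = √(f² + k²)
P(h) = 6 + 2*h² (P(h) = 4 + ((h² + h*h) + 2) = 4 + ((h² + h²) + 2) = 4 + (2*h² + 2) = 4 + (2 + 2*h²) = 6 + 2*h²)
l(r) = -1142 (l(r) = -2 - 30*(6 + 2*4²) = -2 - 30*(6 + 2*16) = -2 - 30*(6 + 32) = -2 - 30*38 = -2 - 1140 = -1142)
-l(u(-34, -26)) = -1*(-1142) = 1142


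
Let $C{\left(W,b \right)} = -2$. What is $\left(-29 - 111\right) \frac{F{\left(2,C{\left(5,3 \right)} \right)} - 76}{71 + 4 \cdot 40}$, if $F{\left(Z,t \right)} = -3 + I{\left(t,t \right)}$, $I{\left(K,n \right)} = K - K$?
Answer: $\frac{1580}{33} \approx 47.879$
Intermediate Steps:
$I{\left(K,n \right)} = 0$
$F{\left(Z,t \right)} = -3$ ($F{\left(Z,t \right)} = -3 + 0 = -3$)
$\left(-29 - 111\right) \frac{F{\left(2,C{\left(5,3 \right)} \right)} - 76}{71 + 4 \cdot 40} = \left(-29 - 111\right) \frac{-3 - 76}{71 + 4 \cdot 40} = \left(-29 - 111\right) \left(- \frac{79}{71 + 160}\right) = \left(-29 - 111\right) \left(- \frac{79}{231}\right) = - 140 \left(\left(-79\right) \frac{1}{231}\right) = \left(-140\right) \left(- \frac{79}{231}\right) = \frac{1580}{33}$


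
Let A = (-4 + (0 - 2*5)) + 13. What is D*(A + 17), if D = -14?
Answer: -224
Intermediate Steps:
A = -1 (A = (-4 + (0 - 10)) + 13 = (-4 - 10) + 13 = -14 + 13 = -1)
D*(A + 17) = -14*(-1 + 17) = -14*16 = -224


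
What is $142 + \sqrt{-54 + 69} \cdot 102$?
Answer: $142 + 102 \sqrt{15} \approx 537.04$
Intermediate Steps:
$142 + \sqrt{-54 + 69} \cdot 102 = 142 + \sqrt{15} \cdot 102 = 142 + 102 \sqrt{15}$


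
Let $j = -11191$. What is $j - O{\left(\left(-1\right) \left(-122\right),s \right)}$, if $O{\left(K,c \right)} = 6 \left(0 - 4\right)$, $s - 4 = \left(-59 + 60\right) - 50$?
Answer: $-11167$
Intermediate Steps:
$s = -45$ ($s = 4 + \left(\left(-59 + 60\right) - 50\right) = 4 + \left(1 - 50\right) = 4 - 49 = -45$)
$O{\left(K,c \right)} = -24$ ($O{\left(K,c \right)} = 6 \left(-4\right) = -24$)
$j - O{\left(\left(-1\right) \left(-122\right),s \right)} = -11191 - -24 = -11191 + 24 = -11167$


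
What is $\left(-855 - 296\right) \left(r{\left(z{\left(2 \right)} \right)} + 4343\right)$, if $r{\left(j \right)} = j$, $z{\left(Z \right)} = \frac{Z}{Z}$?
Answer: $-4999944$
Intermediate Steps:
$z{\left(Z \right)} = 1$
$\left(-855 - 296\right) \left(r{\left(z{\left(2 \right)} \right)} + 4343\right) = \left(-855 - 296\right) \left(1 + 4343\right) = \left(-1151\right) 4344 = -4999944$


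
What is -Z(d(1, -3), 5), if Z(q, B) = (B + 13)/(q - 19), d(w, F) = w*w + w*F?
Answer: 6/7 ≈ 0.85714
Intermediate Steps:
d(w, F) = w**2 + F*w
Z(q, B) = (13 + B)/(-19 + q)
-Z(d(1, -3), 5) = -(13 + 5)/(-19 + 1*(-3 + 1)) = -18/(-19 + 1*(-2)) = -18/(-19 - 2) = -18/(-21) = -(-1)*18/21 = -1*(-6/7) = 6/7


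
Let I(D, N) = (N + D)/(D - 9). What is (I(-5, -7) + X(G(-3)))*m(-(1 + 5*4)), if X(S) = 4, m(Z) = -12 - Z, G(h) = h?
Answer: 306/7 ≈ 43.714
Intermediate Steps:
I(D, N) = (D + N)/(-9 + D)
(I(-5, -7) + X(G(-3)))*m(-(1 + 5*4)) = ((-5 - 7)/(-9 - 5) + 4)*(-12 - (-1)*(1 + 5*4)) = (-12/(-14) + 4)*(-12 - (-1)*(1 + 20)) = (-1/14*(-12) + 4)*(-12 - (-1)*21) = (6/7 + 4)*(-12 - 1*(-21)) = 34*(-12 + 21)/7 = (34/7)*9 = 306/7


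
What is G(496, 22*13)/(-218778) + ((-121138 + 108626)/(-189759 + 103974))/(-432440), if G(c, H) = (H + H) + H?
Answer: -94737642451/24154696483575 ≈ -0.0039221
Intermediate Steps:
G(c, H) = 3*H (G(c, H) = 2*H + H = 3*H)
G(496, 22*13)/(-218778) + ((-121138 + 108626)/(-189759 + 103974))/(-432440) = (3*(22*13))/(-218778) + ((-121138 + 108626)/(-189759 + 103974))/(-432440) = (3*286)*(-1/218778) - 12512/(-85785)*(-1/432440) = 858*(-1/218778) - 12512*(-1/85785)*(-1/432440) = -143/36463 + (12512/85785)*(-1/432440) = -143/36463 - 1564/4637108175 = -94737642451/24154696483575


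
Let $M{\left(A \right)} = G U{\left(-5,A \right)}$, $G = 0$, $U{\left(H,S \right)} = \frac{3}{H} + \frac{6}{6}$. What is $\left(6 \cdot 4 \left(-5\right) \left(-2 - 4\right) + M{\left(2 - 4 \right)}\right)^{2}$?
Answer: $518400$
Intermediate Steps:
$U{\left(H,S \right)} = 1 + \frac{3}{H}$ ($U{\left(H,S \right)} = \frac{3}{H} + 6 \cdot \frac{1}{6} = \frac{3}{H} + 1 = 1 + \frac{3}{H}$)
$M{\left(A \right)} = 0$ ($M{\left(A \right)} = 0 \frac{3 - 5}{-5} = 0 \left(\left(- \frac{1}{5}\right) \left(-2\right)\right) = 0 \cdot \frac{2}{5} = 0$)
$\left(6 \cdot 4 \left(-5\right) \left(-2 - 4\right) + M{\left(2 - 4 \right)}\right)^{2} = \left(6 \cdot 4 \left(-5\right) \left(-2 - 4\right) + 0\right)^{2} = \left(6 \left(\left(-20\right) \left(-6\right)\right) + 0\right)^{2} = \left(6 \cdot 120 + 0\right)^{2} = \left(720 + 0\right)^{2} = 720^{2} = 518400$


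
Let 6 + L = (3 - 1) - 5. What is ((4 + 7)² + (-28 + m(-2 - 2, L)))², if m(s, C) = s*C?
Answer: 16641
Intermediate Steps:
L = -9 (L = -6 + ((3 - 1) - 5) = -6 + (2 - 5) = -6 - 3 = -9)
m(s, C) = C*s
((4 + 7)² + (-28 + m(-2 - 2, L)))² = ((4 + 7)² + (-28 - 9*(-2 - 2)))² = (11² + (-28 - 9*(-4)))² = (121 + (-28 + 36))² = (121 + 8)² = 129² = 16641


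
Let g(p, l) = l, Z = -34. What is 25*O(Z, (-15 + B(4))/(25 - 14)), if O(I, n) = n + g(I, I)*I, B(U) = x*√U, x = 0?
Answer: 317525/11 ≈ 28866.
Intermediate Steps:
B(U) = 0 (B(U) = 0*√U = 0)
O(I, n) = n + I² (O(I, n) = n + I*I = n + I²)
25*O(Z, (-15 + B(4))/(25 - 14)) = 25*((-15 + 0)/(25 - 14) + (-34)²) = 25*(-15/11 + 1156) = 25*(12701/11) = 317525/11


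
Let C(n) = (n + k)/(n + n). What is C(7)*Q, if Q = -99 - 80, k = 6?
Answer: -2327/14 ≈ -166.21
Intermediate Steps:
Q = -179
C(n) = (6 + n)/(2*n) (C(n) = (n + 6)/(n + n) = (6 + n)/((2*n)) = (6 + n)*(1/(2*n)) = (6 + n)/(2*n))
C(7)*Q = ((½)*(6 + 7)/7)*(-179) = ((½)*(⅐)*13)*(-179) = (13/14)*(-179) = -2327/14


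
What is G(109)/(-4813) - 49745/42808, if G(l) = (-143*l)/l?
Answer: -233301141/206034904 ≈ -1.1323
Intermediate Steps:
G(l) = -143
G(109)/(-4813) - 49745/42808 = -143/(-4813) - 49745/42808 = -143*(-1/4813) - 49745*1/42808 = 143/4813 - 49745/42808 = -233301141/206034904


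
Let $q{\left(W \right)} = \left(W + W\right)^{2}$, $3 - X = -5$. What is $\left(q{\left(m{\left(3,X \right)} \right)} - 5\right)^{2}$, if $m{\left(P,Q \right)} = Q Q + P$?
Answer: $322238401$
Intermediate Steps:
$X = 8$ ($X = 3 - -5 = 3 + 5 = 8$)
$m{\left(P,Q \right)} = P + Q^{2}$ ($m{\left(P,Q \right)} = Q^{2} + P = P + Q^{2}$)
$q{\left(W \right)} = 4 W^{2}$ ($q{\left(W \right)} = \left(2 W\right)^{2} = 4 W^{2}$)
$\left(q{\left(m{\left(3,X \right)} \right)} - 5\right)^{2} = \left(4 \left(3 + 8^{2}\right)^{2} - 5\right)^{2} = \left(4 \left(3 + 64\right)^{2} - 5\right)^{2} = \left(4 \cdot 67^{2} - 5\right)^{2} = \left(4 \cdot 4489 - 5\right)^{2} = \left(17956 - 5\right)^{2} = 17951^{2} = 322238401$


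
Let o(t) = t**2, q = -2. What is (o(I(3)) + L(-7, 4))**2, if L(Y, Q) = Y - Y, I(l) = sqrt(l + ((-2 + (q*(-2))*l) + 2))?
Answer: 225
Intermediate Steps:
I(l) = sqrt(5)*sqrt(l) (I(l) = sqrt(l + ((-2 + (-2*(-2))*l) + 2)) = sqrt(l + ((-2 + 4*l) + 2)) = sqrt(l + 4*l) = sqrt(5*l) = sqrt(5)*sqrt(l))
L(Y, Q) = 0
(o(I(3)) + L(-7, 4))**2 = ((sqrt(5)*sqrt(3))**2 + 0)**2 = ((sqrt(15))**2 + 0)**2 = (15 + 0)**2 = 15**2 = 225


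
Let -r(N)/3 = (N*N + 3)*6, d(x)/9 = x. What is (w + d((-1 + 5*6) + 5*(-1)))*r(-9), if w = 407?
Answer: -941976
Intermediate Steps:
d(x) = 9*x
r(N) = -54 - 18*N**2 (r(N) = -3*(N*N + 3)*6 = -3*(N**2 + 3)*6 = -3*(3 + N**2)*6 = -3*(18 + 6*N**2) = -54 - 18*N**2)
(w + d((-1 + 5*6) + 5*(-1)))*r(-9) = (407 + 9*((-1 + 5*6) + 5*(-1)))*(-54 - 18*(-9)**2) = (407 + 9*((-1 + 30) - 5))*(-54 - 18*81) = (407 + 9*(29 - 5))*(-54 - 1458) = (407 + 9*24)*(-1512) = (407 + 216)*(-1512) = 623*(-1512) = -941976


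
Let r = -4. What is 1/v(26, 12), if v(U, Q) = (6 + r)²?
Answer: ¼ ≈ 0.25000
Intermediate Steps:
v(U, Q) = 4 (v(U, Q) = (6 - 4)² = 2² = 4)
1/v(26, 12) = 1/4 = ¼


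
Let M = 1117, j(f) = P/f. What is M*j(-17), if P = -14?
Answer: 15638/17 ≈ 919.88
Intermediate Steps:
j(f) = -14/f
M*j(-17) = 1117*(-14/(-17)) = 1117*(-14*(-1/17)) = 1117*(14/17) = 15638/17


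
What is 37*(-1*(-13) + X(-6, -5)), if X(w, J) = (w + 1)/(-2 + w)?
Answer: 4033/8 ≈ 504.13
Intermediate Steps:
X(w, J) = (1 + w)/(-2 + w)
37*(-1*(-13) + X(-6, -5)) = 37*(-1*(-13) + (1 - 6)/(-2 - 6)) = 37*(13 - 5/(-8)) = 37*(13 - 1/8*(-5)) = 37*(13 + 5/8) = 37*(109/8) = 4033/8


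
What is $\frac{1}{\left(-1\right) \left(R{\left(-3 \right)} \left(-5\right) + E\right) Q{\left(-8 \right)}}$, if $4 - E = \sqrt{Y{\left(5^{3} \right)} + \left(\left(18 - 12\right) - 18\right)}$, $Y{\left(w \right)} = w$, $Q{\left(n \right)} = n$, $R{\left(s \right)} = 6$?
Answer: $- \frac{13}{2252} + \frac{\sqrt{113}}{4504} \approx -0.0034125$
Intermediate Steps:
$E = 4 - \sqrt{113}$ ($E = 4 - \sqrt{5^{3} + \left(\left(18 - 12\right) - 18\right)} = 4 - \sqrt{125 + \left(6 - 18\right)} = 4 - \sqrt{125 - 12} = 4 - \sqrt{113} \approx -6.6301$)
$\frac{1}{\left(-1\right) \left(R{\left(-3 \right)} \left(-5\right) + E\right) Q{\left(-8 \right)}} = \frac{1}{\left(-1\right) \left(6 \left(-5\right) + \left(4 - \sqrt{113}\right)\right) \left(-8\right)} = \frac{1}{\left(-1\right) \left(-30 + \left(4 - \sqrt{113}\right)\right) \left(-8\right)} = \frac{1}{\left(-1\right) \left(-26 - \sqrt{113}\right) \left(-8\right)} = \frac{1}{\left(-1\right) \left(208 + 8 \sqrt{113}\right)} = \frac{1}{-208 - 8 \sqrt{113}}$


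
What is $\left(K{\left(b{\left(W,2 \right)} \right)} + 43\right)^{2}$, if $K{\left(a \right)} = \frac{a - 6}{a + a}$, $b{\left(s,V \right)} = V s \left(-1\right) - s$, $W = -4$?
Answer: $\frac{29929}{16} \approx 1870.6$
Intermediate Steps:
$b{\left(s,V \right)} = - s - V s$ ($b{\left(s,V \right)} = - V s - s = - s - V s$)
$K{\left(a \right)} = \frac{-6 + a}{2 a}$
$\left(K{\left(b{\left(W,2 \right)} \right)} + 43\right)^{2} = \left(\frac{-6 - - 4 \left(1 + 2\right)}{2 \left(\left(-1\right) \left(-4\right) \left(1 + 2\right)\right)} + 43\right)^{2} = \left(\frac{-6 - \left(-4\right) 3}{2 \left(\left(-1\right) \left(-4\right) 3\right)} + 43\right)^{2} = \left(\frac{-6 + 12}{2 \cdot 12} + 43\right)^{2} = \left(\frac{1}{2} \cdot \frac{1}{12} \cdot 6 + 43\right)^{2} = \left(\frac{1}{4} + 43\right)^{2} = \left(\frac{173}{4}\right)^{2} = \frac{29929}{16}$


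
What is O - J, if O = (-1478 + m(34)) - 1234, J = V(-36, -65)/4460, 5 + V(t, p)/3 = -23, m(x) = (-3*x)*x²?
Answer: -134495739/1115 ≈ -1.2062e+5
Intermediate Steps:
m(x) = -3*x³
V(t, p) = -84 (V(t, p) = -15 + 3*(-23) = -15 - 69 = -84)
J = -21/1115 (J = -84/4460 = -84*1/4460 = -21/1115 ≈ -0.018834)
O = -120624 (O = (-1478 - 3*34³) - 1234 = (-1478 - 3*39304) - 1234 = (-1478 - 117912) - 1234 = -119390 - 1234 = -120624)
O - J = -120624 - 1*(-21/1115) = -120624 + 21/1115 = -134495739/1115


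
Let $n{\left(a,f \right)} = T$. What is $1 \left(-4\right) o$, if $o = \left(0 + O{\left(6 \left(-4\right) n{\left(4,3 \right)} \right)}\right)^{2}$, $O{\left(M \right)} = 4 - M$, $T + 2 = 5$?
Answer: $-23104$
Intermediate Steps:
$T = 3$ ($T = -2 + 5 = 3$)
$n{\left(a,f \right)} = 3$
$o = 5776$ ($o = \left(0 - \left(-4 + 6 \left(-4\right) 3\right)\right)^{2} = \left(0 - \left(-4 - 72\right)\right)^{2} = \left(0 + \left(4 - -72\right)\right)^{2} = \left(0 + \left(4 + 72\right)\right)^{2} = \left(0 + 76\right)^{2} = 76^{2} = 5776$)
$1 \left(-4\right) o = 1 \left(-4\right) 5776 = \left(-4\right) 5776 = -23104$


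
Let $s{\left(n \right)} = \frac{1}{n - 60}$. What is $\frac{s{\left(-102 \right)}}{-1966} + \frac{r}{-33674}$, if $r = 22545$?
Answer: $- \frac{3590184233}{5362449804} \approx -0.6695$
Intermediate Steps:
$s{\left(n \right)} = \frac{1}{-60 + n}$
$\frac{s{\left(-102 \right)}}{-1966} + \frac{r}{-33674} = \frac{1}{\left(-60 - 102\right) \left(-1966\right)} + \frac{22545}{-33674} = \frac{1}{-162} \left(- \frac{1}{1966}\right) + 22545 \left(- \frac{1}{33674}\right) = \left(- \frac{1}{162}\right) \left(- \frac{1}{1966}\right) - \frac{22545}{33674} = \frac{1}{318492} - \frac{22545}{33674} = - \frac{3590184233}{5362449804}$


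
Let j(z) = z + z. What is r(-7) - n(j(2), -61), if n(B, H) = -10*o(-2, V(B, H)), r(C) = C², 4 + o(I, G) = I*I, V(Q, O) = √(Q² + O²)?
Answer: 49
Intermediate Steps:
V(Q, O) = √(O² + Q²)
o(I, G) = -4 + I² (o(I, G) = -4 + I*I = -4 + I²)
j(z) = 2*z
n(B, H) = 0 (n(B, H) = -10*(-4 + (-2)²) = -10*(-4 + 4) = -10*0 = 0)
r(-7) - n(j(2), -61) = (-7)² - 1*0 = 49 + 0 = 49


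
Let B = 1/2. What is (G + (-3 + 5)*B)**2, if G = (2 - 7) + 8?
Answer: 16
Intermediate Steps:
B = 1/2 ≈ 0.50000
G = 3 (G = -5 + 8 = 3)
(G + (-3 + 5)*B)**2 = (3 + (-3 + 5)*(1/2))**2 = (3 + 2*(1/2))**2 = (3 + 1)**2 = 4**2 = 16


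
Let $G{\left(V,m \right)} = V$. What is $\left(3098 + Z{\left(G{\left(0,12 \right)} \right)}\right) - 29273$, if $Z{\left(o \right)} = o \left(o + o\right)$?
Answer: $-26175$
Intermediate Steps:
$Z{\left(o \right)} = 2 o^{2}$ ($Z{\left(o \right)} = o 2 o = 2 o^{2}$)
$\left(3098 + Z{\left(G{\left(0,12 \right)} \right)}\right) - 29273 = \left(3098 + 2 \cdot 0^{2}\right) - 29273 = \left(3098 + 2 \cdot 0\right) - 29273 = \left(3098 + 0\right) - 29273 = 3098 - 29273 = -26175$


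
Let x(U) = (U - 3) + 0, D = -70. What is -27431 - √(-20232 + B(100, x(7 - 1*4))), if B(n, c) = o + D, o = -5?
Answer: -27431 - I*√20307 ≈ -27431.0 - 142.5*I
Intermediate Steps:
x(U) = -3 + U (x(U) = (-3 + U) + 0 = -3 + U)
B(n, c) = -75 (B(n, c) = -5 - 70 = -75)
-27431 - √(-20232 + B(100, x(7 - 1*4))) = -27431 - √(-20232 - 75) = -27431 - √(-20307) = -27431 - I*√20307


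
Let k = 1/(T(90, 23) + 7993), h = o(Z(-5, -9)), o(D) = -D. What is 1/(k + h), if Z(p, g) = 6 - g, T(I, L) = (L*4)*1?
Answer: -8085/121274 ≈ -0.066667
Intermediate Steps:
T(I, L) = 4*L (T(I, L) = (4*L)*1 = 4*L)
h = -15 (h = -(6 - 1*(-9)) = -(6 + 9) = -1*15 = -15)
k = 1/8085 (k = 1/(4*23 + 7993) = 1/(92 + 7993) = 1/8085 ≈ 0.00012369)
1/(k + h) = 1/(1/8085 - 15) = 1/(-121274/8085) = -8085/121274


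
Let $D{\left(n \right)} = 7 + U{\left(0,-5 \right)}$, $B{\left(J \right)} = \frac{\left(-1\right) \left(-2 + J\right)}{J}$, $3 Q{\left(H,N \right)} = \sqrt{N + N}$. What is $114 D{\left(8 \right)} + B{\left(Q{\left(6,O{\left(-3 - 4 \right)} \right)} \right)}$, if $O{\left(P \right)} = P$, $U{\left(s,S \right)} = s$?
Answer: $797 - \frac{3 i \sqrt{14}}{7} \approx 797.0 - 1.6036 i$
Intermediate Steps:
$Q{\left(H,N \right)} = \frac{\sqrt{2} \sqrt{N}}{3}$ ($Q{\left(H,N \right)} = \frac{\sqrt{N + N}}{3} = \frac{\sqrt{2 N}}{3} = \frac{\sqrt{2} \sqrt{N}}{3}$)
$B{\left(J \right)} = \frac{2 - J}{J}$
$D{\left(n \right)} = 7$ ($D{\left(n \right)} = 7 + 0 = 7$)
$114 D{\left(8 \right)} + B{\left(Q{\left(6,O{\left(-3 - 4 \right)} \right)} \right)} = 114 \cdot 7 + \frac{2 - \frac{\sqrt{2} \sqrt{-3 - 4}}{3}}{\frac{1}{3} \sqrt{2} \sqrt{-3 - 4}} = 798 + \frac{2 - \frac{\sqrt{2} \sqrt{-3 - 4}}{3}}{\frac{1}{3} \sqrt{2} \sqrt{-3 - 4}} = 798 + \frac{2 - \frac{\sqrt{2} \sqrt{-7}}{3}}{\frac{1}{3} \sqrt{2} \sqrt{-7}} = 798 + \frac{2 - \frac{\sqrt{2} i \sqrt{7}}{3}}{\frac{1}{3} \sqrt{2} i \sqrt{7}} = 798 + \frac{2 - \frac{i \sqrt{14}}{3}}{\frac{1}{3} i \sqrt{14}} = 798 + - \frac{3 i \sqrt{14}}{14} \left(2 - \frac{i \sqrt{14}}{3}\right) = 798 - \frac{3 i \sqrt{14} \left(2 - \frac{i \sqrt{14}}{3}\right)}{14}$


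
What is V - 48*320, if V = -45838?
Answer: -61198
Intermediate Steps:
V - 48*320 = -45838 - 48*320 = -45838 - 15360 = -61198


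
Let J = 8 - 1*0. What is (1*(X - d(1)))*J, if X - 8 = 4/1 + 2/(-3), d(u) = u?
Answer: 248/3 ≈ 82.667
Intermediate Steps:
X = 34/3 (X = 8 + (4/1 + 2/(-3)) = 8 + (4*1 + 2*(-⅓)) = 8 + (4 - ⅔) = 8 + 10/3 = 34/3 ≈ 11.333)
J = 8 (J = 8 + 0 = 8)
(1*(X - d(1)))*J = (1*(34/3 - 1*1))*8 = (1*(34/3 - 1))*8 = (1*(31/3))*8 = (31/3)*8 = 248/3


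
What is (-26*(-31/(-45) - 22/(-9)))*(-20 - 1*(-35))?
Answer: -1222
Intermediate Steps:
(-26*(-31/(-45) - 22/(-9)))*(-20 - 1*(-35)) = (-26*(-31*(-1/45) - 22*(-1/9)))*(-20 + 35) = -26*(31/45 + 22/9)*15 = -26*47/15*15 = -1222/15*15 = -1222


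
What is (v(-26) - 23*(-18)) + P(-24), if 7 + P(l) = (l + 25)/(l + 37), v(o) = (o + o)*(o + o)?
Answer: 40444/13 ≈ 3111.1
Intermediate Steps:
v(o) = 4*o² (v(o) = (2*o)*(2*o) = 4*o²)
P(l) = -7 + (25 + l)/(37 + l) (P(l) = -7 + (l + 25)/(l + 37) = -7 + (25 + l)/(37 + l))
(v(-26) - 23*(-18)) + P(-24) = (4*(-26)² - 23*(-18)) + 6*(-39 - 1*(-24))/(37 - 24) = (4*676 + 414) + 6*(-39 + 24)/13 = (2704 + 414) + 6*(1/13)*(-15) = 3118 - 90/13 = 40444/13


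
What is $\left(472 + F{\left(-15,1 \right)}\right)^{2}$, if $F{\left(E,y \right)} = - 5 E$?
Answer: $299209$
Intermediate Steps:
$\left(472 + F{\left(-15,1 \right)}\right)^{2} = \left(472 - -75\right)^{2} = \left(472 + 75\right)^{2} = 547^{2} = 299209$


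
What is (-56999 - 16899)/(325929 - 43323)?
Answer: -36949/141303 ≈ -0.26149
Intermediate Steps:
(-56999 - 16899)/(325929 - 43323) = -73898/282606 = -73898*1/282606 = -36949/141303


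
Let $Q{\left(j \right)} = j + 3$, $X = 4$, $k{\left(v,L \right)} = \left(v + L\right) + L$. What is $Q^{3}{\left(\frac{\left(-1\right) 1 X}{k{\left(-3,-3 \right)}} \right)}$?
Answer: $\frac{29791}{729} \approx 40.866$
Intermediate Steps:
$k{\left(v,L \right)} = v + 2 L$ ($k{\left(v,L \right)} = \left(L + v\right) + L = v + 2 L$)
$Q{\left(j \right)} = 3 + j$
$Q^{3}{\left(\frac{\left(-1\right) 1 X}{k{\left(-3,-3 \right)}} \right)} = \left(3 + \frac{\left(-1\right) 1 \cdot 4}{-3 + 2 \left(-3\right)}\right)^{3} = \left(3 + \frac{\left(-1\right) 4}{-3 - 6}\right)^{3} = \left(3 - \frac{4}{-9}\right)^{3} = \left(3 - - \frac{4}{9}\right)^{3} = \left(3 + \frac{4}{9}\right)^{3} = \left(\frac{31}{9}\right)^{3} = \frac{29791}{729}$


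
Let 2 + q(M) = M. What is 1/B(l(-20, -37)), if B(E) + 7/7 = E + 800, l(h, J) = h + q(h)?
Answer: 1/757 ≈ 0.0013210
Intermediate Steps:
q(M) = -2 + M
l(h, J) = -2 + 2*h (l(h, J) = h + (-2 + h) = -2 + 2*h)
B(E) = 799 + E (B(E) = -1 + (E + 800) = -1 + (800 + E) = 799 + E)
1/B(l(-20, -37)) = 1/(799 + (-2 + 2*(-20))) = 1/(799 + (-2 - 40)) = 1/(799 - 42) = 1/757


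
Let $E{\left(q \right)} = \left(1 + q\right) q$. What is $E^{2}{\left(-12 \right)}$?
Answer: $17424$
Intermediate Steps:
$E{\left(q \right)} = q \left(1 + q\right)$
$E^{2}{\left(-12 \right)} = \left(- 12 \left(1 - 12\right)\right)^{2} = \left(\left(-12\right) \left(-11\right)\right)^{2} = 132^{2} = 17424$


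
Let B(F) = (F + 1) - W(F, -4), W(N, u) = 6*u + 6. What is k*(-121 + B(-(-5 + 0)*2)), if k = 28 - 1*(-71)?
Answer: -9108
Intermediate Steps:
W(N, u) = 6 + 6*u
B(F) = 19 + F (B(F) = (F + 1) - (6 + 6*(-4)) = (1 + F) - (6 - 24) = (1 + F) - 1*(-18) = (1 + F) + 18 = 19 + F)
k = 99 (k = 28 + 71 = 99)
k*(-121 + B(-(-5 + 0)*2)) = 99*(-121 + (19 - (-5 + 0)*2)) = 99*(-121 + (19 - (-5)*2)) = 99*(-121 + (19 - 1*(-10))) = 99*(-121 + (19 + 10)) = 99*(-121 + 29) = 99*(-92) = -9108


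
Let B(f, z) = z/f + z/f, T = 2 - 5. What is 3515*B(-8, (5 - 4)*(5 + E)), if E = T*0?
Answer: -17575/4 ≈ -4393.8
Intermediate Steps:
T = -3
E = 0 (E = -3*0 = 0)
B(f, z) = 2*z/f
3515*B(-8, (5 - 4)*(5 + E)) = 3515*(2*((5 - 4)*(5 + 0))/(-8)) = 3515*(2*(1*5)*(-⅛)) = 3515*(2*5*(-⅛)) = 3515*(-5/4) = -17575/4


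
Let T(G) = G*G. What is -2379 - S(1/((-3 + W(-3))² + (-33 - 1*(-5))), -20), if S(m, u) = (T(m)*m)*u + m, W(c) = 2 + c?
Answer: -1027697/432 ≈ -2378.9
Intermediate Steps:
T(G) = G²
S(m, u) = m + u*m³ (S(m, u) = (m²*m)*u + m = m³*u + m = u*m³ + m = m + u*m³)
-2379 - S(1/((-3 + W(-3))² + (-33 - 1*(-5))), -20) = -2379 - (1/((-3 + (2 - 3))² + (-33 - 1*(-5))) - 20/((-3 + (2 - 3))² + (-33 - 1*(-5)))³) = -2379 - (1/((-3 - 1)² + (-33 + 5)) - 20/((-3 - 1)² + (-33 + 5))³) = -2379 - (1/((-4)² - 28) - 20/((-4)² - 28)³) = -2379 - (1/(16 - 28) - 20/(16 - 28)³) = -2379 - (1/(-12) - 20*(1/(-12))³) = -2379 - (-1/12 - 20*(-1/12)³) = -2379 - (-1/12 - 20*(-1/1728)) = -2379 - (-1/12 + 5/432) = -2379 - 1*(-31/432) = -2379 + 31/432 = -1027697/432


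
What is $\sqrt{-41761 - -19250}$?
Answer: $i \sqrt{22511} \approx 150.04 i$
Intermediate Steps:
$\sqrt{-41761 - -19250} = \sqrt{-41761 + 19250} = \sqrt{-22511} = i \sqrt{22511}$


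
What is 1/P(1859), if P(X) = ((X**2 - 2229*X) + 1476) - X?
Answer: -1/688213 ≈ -1.4530e-6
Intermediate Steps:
P(X) = 1476 + X**2 - 2230*X (P(X) = (1476 + X**2 - 2229*X) - X = 1476 + X**2 - 2230*X)
1/P(1859) = 1/(1476 + 1859**2 - 2230*1859) = 1/(1476 + 3455881 - 4145570) = 1/(-688213) = -1/688213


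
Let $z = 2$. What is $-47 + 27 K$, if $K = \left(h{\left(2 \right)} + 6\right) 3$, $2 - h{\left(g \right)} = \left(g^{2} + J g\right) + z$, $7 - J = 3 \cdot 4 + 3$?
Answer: $1411$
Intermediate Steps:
$J = -8$ ($J = 7 - \left(3 \cdot 4 + 3\right) = 7 - \left(12 + 3\right) = 7 - 15 = -8$)
$h{\left(g \right)} = - g^{2} + 8 g$ ($h{\left(g \right)} = 2 - \left(\left(g^{2} - 8 g\right) + 2\right) = 2 - \left(2 + g^{2} - 8 g\right) = - g^{2} + 8 g$)
$K = 54$ ($K = \left(2 \left(8 - 2\right) + 6\right) 3 = \left(2 \cdot 6 + 6\right) 3 = \left(12 + 6\right) 3 = 18 \cdot 3 = 54$)
$-47 + 27 K = -47 + 27 \cdot 54 = -47 + 1458 = 1411$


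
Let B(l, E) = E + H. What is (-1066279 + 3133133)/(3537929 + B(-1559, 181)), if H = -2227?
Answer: 2066854/3535883 ≈ 0.58454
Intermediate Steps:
B(l, E) = -2227 + E (B(l, E) = E - 2227 = -2227 + E)
(-1066279 + 3133133)/(3537929 + B(-1559, 181)) = (-1066279 + 3133133)/(3537929 + (-2227 + 181)) = 2066854/(3537929 - 2046) = 2066854/3535883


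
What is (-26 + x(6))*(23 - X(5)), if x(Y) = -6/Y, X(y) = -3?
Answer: -702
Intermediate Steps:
(-26 + x(6))*(23 - X(5)) = (-26 - 6/6)*(23 - 1*(-3)) = (-26 - 6*⅙)*(23 + 3) = (-26 - 1)*26 = -27*26 = -702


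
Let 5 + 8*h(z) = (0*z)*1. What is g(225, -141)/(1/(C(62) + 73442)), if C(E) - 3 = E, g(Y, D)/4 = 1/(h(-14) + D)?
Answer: -2352224/1133 ≈ -2076.1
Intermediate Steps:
h(z) = -5/8 (h(z) = -5/8 + ((0*z)*1)/8 = -5/8 + (0*1)/8 = -5/8 + (⅛)*0 = -5/8 + 0 = -5/8)
g(Y, D) = 4/(-5/8 + D)
C(E) = 3 + E
g(225, -141)/(1/(C(62) + 73442)) = (32/(-5 + 8*(-141)))/(1/((3 + 62) + 73442)) = (32/(-5 - 1128))/(1/(65 + 73442)) = (32/(-1133))/(1/73507) = (32*(-1/1133))/(1/73507) = -32/1133*73507 = -2352224/1133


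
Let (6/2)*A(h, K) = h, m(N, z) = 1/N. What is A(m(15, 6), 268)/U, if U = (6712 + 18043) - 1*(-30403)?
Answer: 1/2482110 ≈ 4.0288e-7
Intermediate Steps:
A(h, K) = h/3
U = 55158 (U = 24755 + 30403 = 55158)
A(m(15, 6), 268)/U = ((⅓)/15)/55158 = ((⅓)*(1/15))*(1/55158) = (1/45)*(1/55158) = 1/2482110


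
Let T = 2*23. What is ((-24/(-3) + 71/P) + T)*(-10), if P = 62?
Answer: -17095/31 ≈ -551.45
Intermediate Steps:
T = 46
((-24/(-3) + 71/P) + T)*(-10) = ((-24/(-3) + 71/62) + 46)*(-10) = ((-24*(-1/3) + 71*(1/62)) + 46)*(-10) = ((8 + 71/62) + 46)*(-10) = (567/62 + 46)*(-10) = (3419/62)*(-10) = -17095/31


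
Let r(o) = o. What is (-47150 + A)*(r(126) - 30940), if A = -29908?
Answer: 2374465212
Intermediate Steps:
(-47150 + A)*(r(126) - 30940) = (-47150 - 29908)*(126 - 30940) = -77058*(-30814) = 2374465212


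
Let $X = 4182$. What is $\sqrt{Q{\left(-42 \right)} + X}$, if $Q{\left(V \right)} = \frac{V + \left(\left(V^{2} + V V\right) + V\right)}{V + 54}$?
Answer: $\sqrt{4469} \approx 66.851$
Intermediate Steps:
$Q{\left(V \right)} = \frac{2 V + 2 V^{2}}{54 + V}$ ($Q{\left(V \right)} = \frac{V + \left(\left(V^{2} + V^{2}\right) + V\right)}{54 + V} = \frac{V + \left(2 V^{2} + V\right)}{54 + V} = \frac{V + \left(V + 2 V^{2}\right)}{54 + V} = \frac{2 V + 2 V^{2}}{54 + V}$)
$\sqrt{Q{\left(-42 \right)} + X} = \sqrt{2 \left(-42\right) \frac{1}{54 - 42} \left(1 - 42\right) + 4182} = \sqrt{2 \left(-42\right) \frac{1}{12} \left(-41\right) + 4182} = \sqrt{287 + 4182} = \sqrt{4469}$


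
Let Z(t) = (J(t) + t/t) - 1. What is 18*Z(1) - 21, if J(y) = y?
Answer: -3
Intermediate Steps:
Z(t) = t (Z(t) = (t + t/t) - 1 = (t + 1) - 1 = (1 + t) - 1 = t)
18*Z(1) - 21 = 18*1 - 21 = 18 - 21 = -3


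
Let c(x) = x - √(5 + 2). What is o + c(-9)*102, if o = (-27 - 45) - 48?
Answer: -1038 - 102*√7 ≈ -1307.9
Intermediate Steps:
c(x) = x - √7
o = -120 (o = -72 - 48 = -120)
o + c(-9)*102 = -120 + (-9 - √7)*102 = -120 + (-918 - 102*√7) = -1038 - 102*√7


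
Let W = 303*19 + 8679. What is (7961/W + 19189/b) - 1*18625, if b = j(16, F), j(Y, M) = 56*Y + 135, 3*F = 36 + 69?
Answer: -276920265305/14883516 ≈ -18606.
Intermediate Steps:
F = 35 (F = (36 + 69)/3 = (⅓)*105 = 35)
j(Y, M) = 135 + 56*Y
W = 14436 (W = 5757 + 8679 = 14436)
b = 1031 (b = 135 + 56*16 = 135 + 896 = 1031)
(7961/W + 19189/b) - 1*18625 = (7961/14436 + 19189/1031) - 1*18625 = (7961*(1/14436) + 19189*(1/1031)) - 18625 = (7961/14436 + 19189/1031) - 18625 = 285220195/14883516 - 18625 = -276920265305/14883516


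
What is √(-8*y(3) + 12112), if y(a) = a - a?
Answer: 4*√757 ≈ 110.05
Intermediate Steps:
y(a) = 0
√(-8*y(3) + 12112) = √(-8*0 + 12112) = √(0 + 12112) = √12112 = 4*√757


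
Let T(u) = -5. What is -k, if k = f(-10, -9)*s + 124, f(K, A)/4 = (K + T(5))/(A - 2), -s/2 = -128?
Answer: -16724/11 ≈ -1520.4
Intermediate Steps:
s = 256 (s = -2*(-128) = 256)
f(K, A) = 4*(-5 + K)/(-2 + A) (f(K, A) = 4*((K - 5)/(A - 2)) = 4*((-5 + K)/(-2 + A)) = 4*(-5 + K)/(-2 + A))
k = 16724/11 (k = (4*(-5 - 10)/(-2 - 9))*256 + 124 = (4*(-15)/(-11))*256 + 124 = (4*(-1/11)*(-15))*256 + 124 = (60/11)*256 + 124 = 15360/11 + 124 = 16724/11 ≈ 1520.4)
-k = -1*16724/11 = -16724/11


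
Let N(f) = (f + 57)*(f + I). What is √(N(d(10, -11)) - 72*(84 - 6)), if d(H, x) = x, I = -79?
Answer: 6*I*√271 ≈ 98.772*I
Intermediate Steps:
N(f) = (-79 + f)*(57 + f) (N(f) = (f + 57)*(f - 79) = (57 + f)*(-79 + f) = (-79 + f)*(57 + f))
√(N(d(10, -11)) - 72*(84 - 6)) = √((-4503 + (-11)² - 22*(-11)) - 72*(84 - 6)) = √((-4503 + 121 + 242) - 72*78) = √(-4140 - 5616) = √(-9756) = 6*I*√271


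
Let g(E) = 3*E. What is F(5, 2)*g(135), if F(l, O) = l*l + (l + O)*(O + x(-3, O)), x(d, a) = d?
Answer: 7290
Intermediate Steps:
F(l, O) = l**2 + (-3 + O)*(O + l) (F(l, O) = l*l + (l + O)*(O - 3) = l**2 + (O + l)*(-3 + O) = l**2 + (-3 + O)*(O + l))
F(5, 2)*g(135) = (2**2 + 5**2 - 3*2 - 3*5 + 2*5)*(3*135) = (4 + 25 - 6 - 15 + 10)*405 = 18*405 = 7290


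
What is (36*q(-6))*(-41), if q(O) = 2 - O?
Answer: -11808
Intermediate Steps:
(36*q(-6))*(-41) = (36*(2 - 1*(-6)))*(-41) = (36*(2 + 6))*(-41) = (36*8)*(-41) = 288*(-41) = -11808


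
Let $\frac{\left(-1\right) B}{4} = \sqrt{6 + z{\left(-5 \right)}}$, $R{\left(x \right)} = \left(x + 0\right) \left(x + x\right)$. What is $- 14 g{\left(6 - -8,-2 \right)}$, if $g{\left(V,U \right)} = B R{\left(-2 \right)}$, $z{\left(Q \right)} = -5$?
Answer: $448$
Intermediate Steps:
$R{\left(x \right)} = 2 x^{2}$ ($R{\left(x \right)} = x 2 x = 2 x^{2}$)
$B = -4$ ($B = - 4 \sqrt{6 - 5} = - 4 \sqrt{1} = \left(-4\right) 1 = -4$)
$g{\left(V,U \right)} = -32$ ($g{\left(V,U \right)} = - 4 \cdot 2 \left(-2\right)^{2} = - 4 \cdot 2 \cdot 4 = \left(-4\right) 8 = -32$)
$- 14 g{\left(6 - -8,-2 \right)} = \left(-14\right) \left(-32\right) = 448$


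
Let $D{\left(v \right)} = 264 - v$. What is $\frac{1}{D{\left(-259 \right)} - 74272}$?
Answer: $- \frac{1}{73749} \approx -1.356 \cdot 10^{-5}$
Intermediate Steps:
$\frac{1}{D{\left(-259 \right)} - 74272} = \frac{1}{\left(264 - -259\right) - 74272} = \frac{1}{\left(264 + 259\right) - 74272} = \frac{1}{523 - 74272} = \frac{1}{-73749} = - \frac{1}{73749}$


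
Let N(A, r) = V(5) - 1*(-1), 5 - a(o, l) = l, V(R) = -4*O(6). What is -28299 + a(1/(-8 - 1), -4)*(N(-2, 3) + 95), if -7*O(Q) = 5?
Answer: -191865/7 ≈ -27409.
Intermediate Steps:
O(Q) = -5/7 (O(Q) = -⅐*5 = -5/7)
V(R) = 20/7 (V(R) = -4*(-5/7) = 20/7)
a(o, l) = 5 - l
N(A, r) = 27/7 (N(A, r) = 20/7 - 1*(-1) = 20/7 + 1 = 27/7)
-28299 + a(1/(-8 - 1), -4)*(N(-2, 3) + 95) = -28299 + (5 - 1*(-4))*(27/7 + 95) = -28299 + (5 + 4)*(692/7) = -28299 + 9*(692/7) = -28299 + 6228/7 = -191865/7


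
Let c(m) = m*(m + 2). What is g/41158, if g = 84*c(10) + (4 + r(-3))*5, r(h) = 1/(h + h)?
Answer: 60595/246948 ≈ 0.24538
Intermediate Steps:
r(h) = 1/(2*h)
c(m) = m*(2 + m)
g = 60595/6 (g = 84*(10*(2 + 10)) + (4 + (1/2)/(-3))*5 = 84*(10*12) + (4 + (1/2)*(-1/3))*5 = 84*120 + (4 - 1/6)*5 = 10080 + (23/6)*5 = 10080 + 115/6 = 60595/6 ≈ 10099.)
g/41158 = (60595/6)/41158 = (60595/6)*(1/41158) = 60595/246948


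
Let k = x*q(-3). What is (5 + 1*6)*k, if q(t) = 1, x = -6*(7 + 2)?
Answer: -594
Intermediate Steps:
x = -54 (x = -6*9 = -54)
k = -54 (k = -54*1 = -54)
(5 + 1*6)*k = (5 + 1*6)*(-54) = (5 + 6)*(-54) = 11*(-54) = -594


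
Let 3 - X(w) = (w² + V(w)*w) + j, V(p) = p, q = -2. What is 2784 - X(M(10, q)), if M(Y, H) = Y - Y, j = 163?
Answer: 2944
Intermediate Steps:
M(Y, H) = 0
X(w) = -160 - 2*w² (X(w) = 3 - ((w² + w*w) + 163) = 3 - ((w² + w²) + 163) = 3 - (2*w² + 163) = 3 - (163 + 2*w²) = 3 + (-163 - 2*w²) = -160 - 2*w²)
2784 - X(M(10, q)) = 2784 - (-160 - 2*0²) = 2784 - (-160 - 2*0) = 2784 - (-160 + 0) = 2784 - 1*(-160) = 2784 + 160 = 2944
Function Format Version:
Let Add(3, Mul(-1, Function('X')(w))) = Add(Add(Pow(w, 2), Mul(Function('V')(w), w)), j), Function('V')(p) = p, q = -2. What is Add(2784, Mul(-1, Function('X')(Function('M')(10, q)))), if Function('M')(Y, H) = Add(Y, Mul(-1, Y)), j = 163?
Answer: 2944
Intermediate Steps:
Function('M')(Y, H) = 0
Function('X')(w) = Add(-160, Mul(-2, Pow(w, 2))) (Function('X')(w) = Add(3, Mul(-1, Add(Add(Pow(w, 2), Mul(w, w)), 163))) = Add(3, Mul(-1, Add(Add(Pow(w, 2), Pow(w, 2)), 163))) = Add(3, Mul(-1, Add(Mul(2, Pow(w, 2)), 163))) = Add(3, Mul(-1, Add(163, Mul(2, Pow(w, 2))))) = Add(3, Add(-163, Mul(-2, Pow(w, 2)))) = Add(-160, Mul(-2, Pow(w, 2))))
Add(2784, Mul(-1, Function('X')(Function('M')(10, q)))) = Add(2784, Mul(-1, Add(-160, Mul(-2, Pow(0, 2))))) = Add(2784, Mul(-1, Add(-160, Mul(-2, 0)))) = Add(2784, Mul(-1, Add(-160, 0))) = Add(2784, Mul(-1, -160)) = Add(2784, 160) = 2944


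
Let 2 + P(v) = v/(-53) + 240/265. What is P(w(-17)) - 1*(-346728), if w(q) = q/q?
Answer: 18376525/53 ≈ 3.4673e+5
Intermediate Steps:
w(q) = 1
P(v) = -58/53 - v/53 (P(v) = -2 + (v/(-53) + 240/265) = -2 + (v*(-1/53) + 240*(1/265)) = -2 + (-v/53 + 48/53) = -2 + (48/53 - v/53) = -58/53 - v/53)
P(w(-17)) - 1*(-346728) = (-58/53 - 1/53*1) - 1*(-346728) = (-58/53 - 1/53) + 346728 = -59/53 + 346728 = 18376525/53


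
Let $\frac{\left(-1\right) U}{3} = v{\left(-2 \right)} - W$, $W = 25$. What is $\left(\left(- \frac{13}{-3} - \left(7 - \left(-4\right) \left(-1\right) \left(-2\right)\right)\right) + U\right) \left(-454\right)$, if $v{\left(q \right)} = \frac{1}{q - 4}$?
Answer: $- \frac{88303}{3} \approx -29434.0$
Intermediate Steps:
$v{\left(q \right)} = \frac{1}{-4 + q}$
$U = \frac{151}{2}$ ($U = - 3 \left(\frac{1}{-4 - 2} - 25\right) = - 3 \left(\frac{1}{-6} - 25\right) = - 3 \left(- \frac{1}{6} - 25\right) = \left(-3\right) \left(- \frac{151}{6}\right) = \frac{151}{2} \approx 75.5$)
$\left(\left(- \frac{13}{-3} - \left(7 - \left(-4\right) \left(-1\right) \left(-2\right)\right)\right) + U\right) \left(-454\right) = \left(\left(- \frac{13}{-3} - \left(7 - \left(-4\right) \left(-1\right) \left(-2\right)\right)\right) + \frac{151}{2}\right) \left(-454\right) = \left(\left(\left(-13\right) \left(- \frac{1}{3}\right) + \left(\left(10 + 4 \left(-2\right)\right) - 17\right)\right) + \frac{151}{2}\right) \left(-454\right) = \left(\left(\frac{13}{3} + \left(\left(10 - 8\right) - 17\right)\right) + \frac{151}{2}\right) \left(-454\right) = \left(\left(\frac{13}{3} + \left(2 - 17\right)\right) + \frac{151}{2}\right) \left(-454\right) = \left(\left(\frac{13}{3} - 15\right) + \frac{151}{2}\right) \left(-454\right) = \left(- \frac{32}{3} + \frac{151}{2}\right) \left(-454\right) = \frac{389}{6} \left(-454\right) = - \frac{88303}{3}$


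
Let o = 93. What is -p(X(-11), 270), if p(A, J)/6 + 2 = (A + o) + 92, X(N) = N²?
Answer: -1824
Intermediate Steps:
p(A, J) = 1098 + 6*A (p(A, J) = -12 + 6*((A + 93) + 92) = -12 + 6*((93 + A) + 92) = -12 + 6*(185 + A) = -12 + (1110 + 6*A) = 1098 + 6*A)
-p(X(-11), 270) = -(1098 + 6*(-11)²) = -(1098 + 6*121) = -(1098 + 726) = -1*1824 = -1824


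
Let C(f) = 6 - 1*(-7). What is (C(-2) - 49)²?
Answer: 1296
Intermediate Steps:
C(f) = 13 (C(f) = 6 + 7 = 13)
(C(-2) - 49)² = (13 - 49)² = (-36)² = 1296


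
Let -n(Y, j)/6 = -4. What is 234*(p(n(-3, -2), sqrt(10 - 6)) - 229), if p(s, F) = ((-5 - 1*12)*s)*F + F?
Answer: -244062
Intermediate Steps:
n(Y, j) = 24 (n(Y, j) = -6*(-4) = 24)
p(s, F) = F - 17*F*s (p(s, F) = ((-5 - 12)*s)*F + F = (-17*s)*F + F = -17*F*s + F = F - 17*F*s)
234*(p(n(-3, -2), sqrt(10 - 6)) - 229) = 234*(sqrt(10 - 6)*(1 - 17*24) - 229) = 234*(sqrt(4)*(1 - 408) - 229) = 234*(2*(-407) - 229) = 234*(-814 - 229) = 234*(-1043) = -244062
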